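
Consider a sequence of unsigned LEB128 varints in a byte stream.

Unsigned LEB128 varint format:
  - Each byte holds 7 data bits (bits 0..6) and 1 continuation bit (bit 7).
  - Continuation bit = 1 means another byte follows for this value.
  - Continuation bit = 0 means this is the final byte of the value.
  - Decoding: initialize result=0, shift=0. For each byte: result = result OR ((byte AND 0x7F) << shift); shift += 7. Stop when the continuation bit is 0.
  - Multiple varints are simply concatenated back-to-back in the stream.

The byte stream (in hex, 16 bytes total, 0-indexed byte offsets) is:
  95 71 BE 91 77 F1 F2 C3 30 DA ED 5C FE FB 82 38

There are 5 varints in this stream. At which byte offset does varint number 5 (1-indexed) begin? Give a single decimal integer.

  byte[0]=0x95 cont=1 payload=0x15=21: acc |= 21<<0 -> acc=21 shift=7
  byte[1]=0x71 cont=0 payload=0x71=113: acc |= 113<<7 -> acc=14485 shift=14 [end]
Varint 1: bytes[0:2] = 95 71 -> value 14485 (2 byte(s))
  byte[2]=0xBE cont=1 payload=0x3E=62: acc |= 62<<0 -> acc=62 shift=7
  byte[3]=0x91 cont=1 payload=0x11=17: acc |= 17<<7 -> acc=2238 shift=14
  byte[4]=0x77 cont=0 payload=0x77=119: acc |= 119<<14 -> acc=1951934 shift=21 [end]
Varint 2: bytes[2:5] = BE 91 77 -> value 1951934 (3 byte(s))
  byte[5]=0xF1 cont=1 payload=0x71=113: acc |= 113<<0 -> acc=113 shift=7
  byte[6]=0xF2 cont=1 payload=0x72=114: acc |= 114<<7 -> acc=14705 shift=14
  byte[7]=0xC3 cont=1 payload=0x43=67: acc |= 67<<14 -> acc=1112433 shift=21
  byte[8]=0x30 cont=0 payload=0x30=48: acc |= 48<<21 -> acc=101775729 shift=28 [end]
Varint 3: bytes[5:9] = F1 F2 C3 30 -> value 101775729 (4 byte(s))
  byte[9]=0xDA cont=1 payload=0x5A=90: acc |= 90<<0 -> acc=90 shift=7
  byte[10]=0xED cont=1 payload=0x6D=109: acc |= 109<<7 -> acc=14042 shift=14
  byte[11]=0x5C cont=0 payload=0x5C=92: acc |= 92<<14 -> acc=1521370 shift=21 [end]
Varint 4: bytes[9:12] = DA ED 5C -> value 1521370 (3 byte(s))
  byte[12]=0xFE cont=1 payload=0x7E=126: acc |= 126<<0 -> acc=126 shift=7
  byte[13]=0xFB cont=1 payload=0x7B=123: acc |= 123<<7 -> acc=15870 shift=14
  byte[14]=0x82 cont=1 payload=0x02=2: acc |= 2<<14 -> acc=48638 shift=21
  byte[15]=0x38 cont=0 payload=0x38=56: acc |= 56<<21 -> acc=117489150 shift=28 [end]
Varint 5: bytes[12:16] = FE FB 82 38 -> value 117489150 (4 byte(s))

Answer: 12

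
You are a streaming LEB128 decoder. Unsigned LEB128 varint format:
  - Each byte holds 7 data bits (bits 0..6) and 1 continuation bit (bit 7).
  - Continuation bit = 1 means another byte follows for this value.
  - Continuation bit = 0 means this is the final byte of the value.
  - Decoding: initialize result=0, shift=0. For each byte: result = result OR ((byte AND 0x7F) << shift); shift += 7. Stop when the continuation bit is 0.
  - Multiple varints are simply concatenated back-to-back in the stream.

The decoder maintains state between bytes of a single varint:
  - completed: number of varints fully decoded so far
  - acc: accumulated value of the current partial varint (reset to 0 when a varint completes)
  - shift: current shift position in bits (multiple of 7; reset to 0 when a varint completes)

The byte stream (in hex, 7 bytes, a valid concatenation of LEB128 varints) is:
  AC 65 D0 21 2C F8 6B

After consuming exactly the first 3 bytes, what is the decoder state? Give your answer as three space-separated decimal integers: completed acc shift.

Answer: 1 80 7

Derivation:
byte[0]=0xAC cont=1 payload=0x2C: acc |= 44<<0 -> completed=0 acc=44 shift=7
byte[1]=0x65 cont=0 payload=0x65: varint #1 complete (value=12972); reset -> completed=1 acc=0 shift=0
byte[2]=0xD0 cont=1 payload=0x50: acc |= 80<<0 -> completed=1 acc=80 shift=7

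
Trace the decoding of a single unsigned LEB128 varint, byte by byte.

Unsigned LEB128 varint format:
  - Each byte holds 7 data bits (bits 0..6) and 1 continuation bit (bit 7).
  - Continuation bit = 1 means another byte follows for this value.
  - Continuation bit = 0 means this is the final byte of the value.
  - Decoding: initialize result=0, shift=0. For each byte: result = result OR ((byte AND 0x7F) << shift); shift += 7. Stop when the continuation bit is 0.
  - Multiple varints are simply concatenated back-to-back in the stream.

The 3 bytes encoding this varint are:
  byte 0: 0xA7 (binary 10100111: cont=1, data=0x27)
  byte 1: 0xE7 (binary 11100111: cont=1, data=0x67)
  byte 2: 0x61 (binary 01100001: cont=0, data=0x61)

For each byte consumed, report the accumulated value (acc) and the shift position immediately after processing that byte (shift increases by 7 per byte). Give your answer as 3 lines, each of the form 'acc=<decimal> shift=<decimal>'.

Answer: acc=39 shift=7
acc=13223 shift=14
acc=1602471 shift=21

Derivation:
byte 0=0xA7: payload=0x27=39, contrib = 39<<0 = 39; acc -> 39, shift -> 7
byte 1=0xE7: payload=0x67=103, contrib = 103<<7 = 13184; acc -> 13223, shift -> 14
byte 2=0x61: payload=0x61=97, contrib = 97<<14 = 1589248; acc -> 1602471, shift -> 21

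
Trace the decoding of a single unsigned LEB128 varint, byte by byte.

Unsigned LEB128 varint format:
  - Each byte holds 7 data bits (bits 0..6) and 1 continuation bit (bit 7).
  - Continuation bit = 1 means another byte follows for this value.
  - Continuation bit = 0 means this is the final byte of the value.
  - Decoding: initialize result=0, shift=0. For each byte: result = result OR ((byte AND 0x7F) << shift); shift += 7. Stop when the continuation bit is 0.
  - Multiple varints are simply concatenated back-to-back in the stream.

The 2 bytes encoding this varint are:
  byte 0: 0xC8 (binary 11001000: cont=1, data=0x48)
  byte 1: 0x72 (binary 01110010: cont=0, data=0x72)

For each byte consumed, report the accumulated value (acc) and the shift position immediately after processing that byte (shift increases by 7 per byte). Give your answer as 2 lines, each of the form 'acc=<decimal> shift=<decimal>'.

Answer: acc=72 shift=7
acc=14664 shift=14

Derivation:
byte 0=0xC8: payload=0x48=72, contrib = 72<<0 = 72; acc -> 72, shift -> 7
byte 1=0x72: payload=0x72=114, contrib = 114<<7 = 14592; acc -> 14664, shift -> 14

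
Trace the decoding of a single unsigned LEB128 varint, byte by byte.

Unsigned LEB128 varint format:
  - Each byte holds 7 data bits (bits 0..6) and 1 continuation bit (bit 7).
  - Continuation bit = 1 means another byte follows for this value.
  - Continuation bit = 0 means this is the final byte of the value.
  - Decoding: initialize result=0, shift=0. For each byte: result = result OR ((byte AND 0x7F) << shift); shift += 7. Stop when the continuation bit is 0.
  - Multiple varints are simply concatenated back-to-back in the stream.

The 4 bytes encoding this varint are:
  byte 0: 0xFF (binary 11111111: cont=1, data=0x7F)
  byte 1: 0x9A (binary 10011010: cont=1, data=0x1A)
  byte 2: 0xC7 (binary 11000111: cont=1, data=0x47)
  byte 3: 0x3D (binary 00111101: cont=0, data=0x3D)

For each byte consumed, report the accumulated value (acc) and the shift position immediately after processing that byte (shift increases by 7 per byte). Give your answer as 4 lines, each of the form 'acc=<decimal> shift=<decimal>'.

Answer: acc=127 shift=7
acc=3455 shift=14
acc=1166719 shift=21
acc=129092991 shift=28

Derivation:
byte 0=0xFF: payload=0x7F=127, contrib = 127<<0 = 127; acc -> 127, shift -> 7
byte 1=0x9A: payload=0x1A=26, contrib = 26<<7 = 3328; acc -> 3455, shift -> 14
byte 2=0xC7: payload=0x47=71, contrib = 71<<14 = 1163264; acc -> 1166719, shift -> 21
byte 3=0x3D: payload=0x3D=61, contrib = 61<<21 = 127926272; acc -> 129092991, shift -> 28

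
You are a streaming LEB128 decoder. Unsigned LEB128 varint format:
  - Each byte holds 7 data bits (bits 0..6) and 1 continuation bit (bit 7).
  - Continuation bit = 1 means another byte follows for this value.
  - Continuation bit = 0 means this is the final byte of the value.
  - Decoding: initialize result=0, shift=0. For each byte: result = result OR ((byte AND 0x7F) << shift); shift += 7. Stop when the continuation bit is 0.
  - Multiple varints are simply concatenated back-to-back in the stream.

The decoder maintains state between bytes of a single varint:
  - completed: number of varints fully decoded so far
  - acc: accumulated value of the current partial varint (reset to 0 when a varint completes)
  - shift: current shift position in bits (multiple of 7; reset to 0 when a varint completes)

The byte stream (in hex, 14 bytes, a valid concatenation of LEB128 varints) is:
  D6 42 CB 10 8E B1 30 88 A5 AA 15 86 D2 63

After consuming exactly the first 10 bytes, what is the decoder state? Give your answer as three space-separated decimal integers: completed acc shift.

Answer: 3 692872 21

Derivation:
byte[0]=0xD6 cont=1 payload=0x56: acc |= 86<<0 -> completed=0 acc=86 shift=7
byte[1]=0x42 cont=0 payload=0x42: varint #1 complete (value=8534); reset -> completed=1 acc=0 shift=0
byte[2]=0xCB cont=1 payload=0x4B: acc |= 75<<0 -> completed=1 acc=75 shift=7
byte[3]=0x10 cont=0 payload=0x10: varint #2 complete (value=2123); reset -> completed=2 acc=0 shift=0
byte[4]=0x8E cont=1 payload=0x0E: acc |= 14<<0 -> completed=2 acc=14 shift=7
byte[5]=0xB1 cont=1 payload=0x31: acc |= 49<<7 -> completed=2 acc=6286 shift=14
byte[6]=0x30 cont=0 payload=0x30: varint #3 complete (value=792718); reset -> completed=3 acc=0 shift=0
byte[7]=0x88 cont=1 payload=0x08: acc |= 8<<0 -> completed=3 acc=8 shift=7
byte[8]=0xA5 cont=1 payload=0x25: acc |= 37<<7 -> completed=3 acc=4744 shift=14
byte[9]=0xAA cont=1 payload=0x2A: acc |= 42<<14 -> completed=3 acc=692872 shift=21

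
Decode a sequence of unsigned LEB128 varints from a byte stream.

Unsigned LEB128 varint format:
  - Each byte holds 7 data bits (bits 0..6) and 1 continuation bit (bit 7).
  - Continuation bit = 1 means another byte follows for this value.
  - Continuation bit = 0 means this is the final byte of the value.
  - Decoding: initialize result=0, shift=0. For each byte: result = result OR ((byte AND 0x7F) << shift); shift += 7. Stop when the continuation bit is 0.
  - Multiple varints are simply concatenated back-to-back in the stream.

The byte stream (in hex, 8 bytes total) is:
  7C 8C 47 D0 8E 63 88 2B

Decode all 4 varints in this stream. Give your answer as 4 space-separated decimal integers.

  byte[0]=0x7C cont=0 payload=0x7C=124: acc |= 124<<0 -> acc=124 shift=7 [end]
Varint 1: bytes[0:1] = 7C -> value 124 (1 byte(s))
  byte[1]=0x8C cont=1 payload=0x0C=12: acc |= 12<<0 -> acc=12 shift=7
  byte[2]=0x47 cont=0 payload=0x47=71: acc |= 71<<7 -> acc=9100 shift=14 [end]
Varint 2: bytes[1:3] = 8C 47 -> value 9100 (2 byte(s))
  byte[3]=0xD0 cont=1 payload=0x50=80: acc |= 80<<0 -> acc=80 shift=7
  byte[4]=0x8E cont=1 payload=0x0E=14: acc |= 14<<7 -> acc=1872 shift=14
  byte[5]=0x63 cont=0 payload=0x63=99: acc |= 99<<14 -> acc=1623888 shift=21 [end]
Varint 3: bytes[3:6] = D0 8E 63 -> value 1623888 (3 byte(s))
  byte[6]=0x88 cont=1 payload=0x08=8: acc |= 8<<0 -> acc=8 shift=7
  byte[7]=0x2B cont=0 payload=0x2B=43: acc |= 43<<7 -> acc=5512 shift=14 [end]
Varint 4: bytes[6:8] = 88 2B -> value 5512 (2 byte(s))

Answer: 124 9100 1623888 5512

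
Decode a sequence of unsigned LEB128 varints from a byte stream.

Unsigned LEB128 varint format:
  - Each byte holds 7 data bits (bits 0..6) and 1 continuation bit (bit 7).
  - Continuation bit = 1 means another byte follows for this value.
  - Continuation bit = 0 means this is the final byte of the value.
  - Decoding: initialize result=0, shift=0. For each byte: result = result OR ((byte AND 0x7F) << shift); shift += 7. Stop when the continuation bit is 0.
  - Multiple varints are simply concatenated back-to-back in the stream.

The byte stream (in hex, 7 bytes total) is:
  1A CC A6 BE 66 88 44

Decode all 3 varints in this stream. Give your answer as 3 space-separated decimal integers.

Answer: 26 214930252 8712

Derivation:
  byte[0]=0x1A cont=0 payload=0x1A=26: acc |= 26<<0 -> acc=26 shift=7 [end]
Varint 1: bytes[0:1] = 1A -> value 26 (1 byte(s))
  byte[1]=0xCC cont=1 payload=0x4C=76: acc |= 76<<0 -> acc=76 shift=7
  byte[2]=0xA6 cont=1 payload=0x26=38: acc |= 38<<7 -> acc=4940 shift=14
  byte[3]=0xBE cont=1 payload=0x3E=62: acc |= 62<<14 -> acc=1020748 shift=21
  byte[4]=0x66 cont=0 payload=0x66=102: acc |= 102<<21 -> acc=214930252 shift=28 [end]
Varint 2: bytes[1:5] = CC A6 BE 66 -> value 214930252 (4 byte(s))
  byte[5]=0x88 cont=1 payload=0x08=8: acc |= 8<<0 -> acc=8 shift=7
  byte[6]=0x44 cont=0 payload=0x44=68: acc |= 68<<7 -> acc=8712 shift=14 [end]
Varint 3: bytes[5:7] = 88 44 -> value 8712 (2 byte(s))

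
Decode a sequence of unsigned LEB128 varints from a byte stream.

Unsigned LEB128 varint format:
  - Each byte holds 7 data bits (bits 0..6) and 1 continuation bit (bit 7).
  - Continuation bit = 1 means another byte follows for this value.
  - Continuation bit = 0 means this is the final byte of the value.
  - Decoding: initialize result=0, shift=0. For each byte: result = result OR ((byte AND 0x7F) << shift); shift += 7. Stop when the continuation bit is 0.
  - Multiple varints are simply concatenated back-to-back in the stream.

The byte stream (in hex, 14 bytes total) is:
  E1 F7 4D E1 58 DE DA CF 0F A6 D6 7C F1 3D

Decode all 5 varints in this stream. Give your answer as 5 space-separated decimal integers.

Answer: 1276897 11361 32763230 2042662 7921

Derivation:
  byte[0]=0xE1 cont=1 payload=0x61=97: acc |= 97<<0 -> acc=97 shift=7
  byte[1]=0xF7 cont=1 payload=0x77=119: acc |= 119<<7 -> acc=15329 shift=14
  byte[2]=0x4D cont=0 payload=0x4D=77: acc |= 77<<14 -> acc=1276897 shift=21 [end]
Varint 1: bytes[0:3] = E1 F7 4D -> value 1276897 (3 byte(s))
  byte[3]=0xE1 cont=1 payload=0x61=97: acc |= 97<<0 -> acc=97 shift=7
  byte[4]=0x58 cont=0 payload=0x58=88: acc |= 88<<7 -> acc=11361 shift=14 [end]
Varint 2: bytes[3:5] = E1 58 -> value 11361 (2 byte(s))
  byte[5]=0xDE cont=1 payload=0x5E=94: acc |= 94<<0 -> acc=94 shift=7
  byte[6]=0xDA cont=1 payload=0x5A=90: acc |= 90<<7 -> acc=11614 shift=14
  byte[7]=0xCF cont=1 payload=0x4F=79: acc |= 79<<14 -> acc=1305950 shift=21
  byte[8]=0x0F cont=0 payload=0x0F=15: acc |= 15<<21 -> acc=32763230 shift=28 [end]
Varint 3: bytes[5:9] = DE DA CF 0F -> value 32763230 (4 byte(s))
  byte[9]=0xA6 cont=1 payload=0x26=38: acc |= 38<<0 -> acc=38 shift=7
  byte[10]=0xD6 cont=1 payload=0x56=86: acc |= 86<<7 -> acc=11046 shift=14
  byte[11]=0x7C cont=0 payload=0x7C=124: acc |= 124<<14 -> acc=2042662 shift=21 [end]
Varint 4: bytes[9:12] = A6 D6 7C -> value 2042662 (3 byte(s))
  byte[12]=0xF1 cont=1 payload=0x71=113: acc |= 113<<0 -> acc=113 shift=7
  byte[13]=0x3D cont=0 payload=0x3D=61: acc |= 61<<7 -> acc=7921 shift=14 [end]
Varint 5: bytes[12:14] = F1 3D -> value 7921 (2 byte(s))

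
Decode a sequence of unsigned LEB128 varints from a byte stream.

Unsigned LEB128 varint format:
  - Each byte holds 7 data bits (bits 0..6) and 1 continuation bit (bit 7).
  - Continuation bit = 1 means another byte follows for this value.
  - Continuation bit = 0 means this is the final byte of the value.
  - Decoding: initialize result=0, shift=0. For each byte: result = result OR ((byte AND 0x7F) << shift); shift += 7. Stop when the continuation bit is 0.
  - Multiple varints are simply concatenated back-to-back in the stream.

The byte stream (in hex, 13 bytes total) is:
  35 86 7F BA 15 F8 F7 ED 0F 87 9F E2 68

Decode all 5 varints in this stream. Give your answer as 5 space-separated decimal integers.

Answer: 53 16262 2746 33258488 219713415

Derivation:
  byte[0]=0x35 cont=0 payload=0x35=53: acc |= 53<<0 -> acc=53 shift=7 [end]
Varint 1: bytes[0:1] = 35 -> value 53 (1 byte(s))
  byte[1]=0x86 cont=1 payload=0x06=6: acc |= 6<<0 -> acc=6 shift=7
  byte[2]=0x7F cont=0 payload=0x7F=127: acc |= 127<<7 -> acc=16262 shift=14 [end]
Varint 2: bytes[1:3] = 86 7F -> value 16262 (2 byte(s))
  byte[3]=0xBA cont=1 payload=0x3A=58: acc |= 58<<0 -> acc=58 shift=7
  byte[4]=0x15 cont=0 payload=0x15=21: acc |= 21<<7 -> acc=2746 shift=14 [end]
Varint 3: bytes[3:5] = BA 15 -> value 2746 (2 byte(s))
  byte[5]=0xF8 cont=1 payload=0x78=120: acc |= 120<<0 -> acc=120 shift=7
  byte[6]=0xF7 cont=1 payload=0x77=119: acc |= 119<<7 -> acc=15352 shift=14
  byte[7]=0xED cont=1 payload=0x6D=109: acc |= 109<<14 -> acc=1801208 shift=21
  byte[8]=0x0F cont=0 payload=0x0F=15: acc |= 15<<21 -> acc=33258488 shift=28 [end]
Varint 4: bytes[5:9] = F8 F7 ED 0F -> value 33258488 (4 byte(s))
  byte[9]=0x87 cont=1 payload=0x07=7: acc |= 7<<0 -> acc=7 shift=7
  byte[10]=0x9F cont=1 payload=0x1F=31: acc |= 31<<7 -> acc=3975 shift=14
  byte[11]=0xE2 cont=1 payload=0x62=98: acc |= 98<<14 -> acc=1609607 shift=21
  byte[12]=0x68 cont=0 payload=0x68=104: acc |= 104<<21 -> acc=219713415 shift=28 [end]
Varint 5: bytes[9:13] = 87 9F E2 68 -> value 219713415 (4 byte(s))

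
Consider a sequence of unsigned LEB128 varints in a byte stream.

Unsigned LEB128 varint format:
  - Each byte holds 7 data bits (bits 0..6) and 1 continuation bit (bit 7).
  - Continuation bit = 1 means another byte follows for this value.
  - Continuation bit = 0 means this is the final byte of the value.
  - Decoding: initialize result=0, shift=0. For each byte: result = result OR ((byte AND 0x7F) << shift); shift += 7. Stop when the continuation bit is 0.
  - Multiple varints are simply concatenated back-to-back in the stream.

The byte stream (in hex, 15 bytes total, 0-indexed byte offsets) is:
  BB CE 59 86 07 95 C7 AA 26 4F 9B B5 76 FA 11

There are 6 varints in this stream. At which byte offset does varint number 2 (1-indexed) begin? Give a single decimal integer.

  byte[0]=0xBB cont=1 payload=0x3B=59: acc |= 59<<0 -> acc=59 shift=7
  byte[1]=0xCE cont=1 payload=0x4E=78: acc |= 78<<7 -> acc=10043 shift=14
  byte[2]=0x59 cont=0 payload=0x59=89: acc |= 89<<14 -> acc=1468219 shift=21 [end]
Varint 1: bytes[0:3] = BB CE 59 -> value 1468219 (3 byte(s))
  byte[3]=0x86 cont=1 payload=0x06=6: acc |= 6<<0 -> acc=6 shift=7
  byte[4]=0x07 cont=0 payload=0x07=7: acc |= 7<<7 -> acc=902 shift=14 [end]
Varint 2: bytes[3:5] = 86 07 -> value 902 (2 byte(s))
  byte[5]=0x95 cont=1 payload=0x15=21: acc |= 21<<0 -> acc=21 shift=7
  byte[6]=0xC7 cont=1 payload=0x47=71: acc |= 71<<7 -> acc=9109 shift=14
  byte[7]=0xAA cont=1 payload=0x2A=42: acc |= 42<<14 -> acc=697237 shift=21
  byte[8]=0x26 cont=0 payload=0x26=38: acc |= 38<<21 -> acc=80389013 shift=28 [end]
Varint 3: bytes[5:9] = 95 C7 AA 26 -> value 80389013 (4 byte(s))
  byte[9]=0x4F cont=0 payload=0x4F=79: acc |= 79<<0 -> acc=79 shift=7 [end]
Varint 4: bytes[9:10] = 4F -> value 79 (1 byte(s))
  byte[10]=0x9B cont=1 payload=0x1B=27: acc |= 27<<0 -> acc=27 shift=7
  byte[11]=0xB5 cont=1 payload=0x35=53: acc |= 53<<7 -> acc=6811 shift=14
  byte[12]=0x76 cont=0 payload=0x76=118: acc |= 118<<14 -> acc=1940123 shift=21 [end]
Varint 5: bytes[10:13] = 9B B5 76 -> value 1940123 (3 byte(s))
  byte[13]=0xFA cont=1 payload=0x7A=122: acc |= 122<<0 -> acc=122 shift=7
  byte[14]=0x11 cont=0 payload=0x11=17: acc |= 17<<7 -> acc=2298 shift=14 [end]
Varint 6: bytes[13:15] = FA 11 -> value 2298 (2 byte(s))

Answer: 3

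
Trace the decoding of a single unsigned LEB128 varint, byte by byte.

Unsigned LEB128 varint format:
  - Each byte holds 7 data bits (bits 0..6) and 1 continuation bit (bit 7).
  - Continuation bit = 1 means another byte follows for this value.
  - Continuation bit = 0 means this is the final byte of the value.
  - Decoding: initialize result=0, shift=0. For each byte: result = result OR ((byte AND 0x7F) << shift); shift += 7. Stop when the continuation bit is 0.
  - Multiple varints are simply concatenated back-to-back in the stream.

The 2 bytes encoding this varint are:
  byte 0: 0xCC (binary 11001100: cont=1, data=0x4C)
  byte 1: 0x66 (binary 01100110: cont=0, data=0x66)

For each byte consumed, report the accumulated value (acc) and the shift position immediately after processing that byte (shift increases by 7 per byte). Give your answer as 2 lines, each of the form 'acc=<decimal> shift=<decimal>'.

Answer: acc=76 shift=7
acc=13132 shift=14

Derivation:
byte 0=0xCC: payload=0x4C=76, contrib = 76<<0 = 76; acc -> 76, shift -> 7
byte 1=0x66: payload=0x66=102, contrib = 102<<7 = 13056; acc -> 13132, shift -> 14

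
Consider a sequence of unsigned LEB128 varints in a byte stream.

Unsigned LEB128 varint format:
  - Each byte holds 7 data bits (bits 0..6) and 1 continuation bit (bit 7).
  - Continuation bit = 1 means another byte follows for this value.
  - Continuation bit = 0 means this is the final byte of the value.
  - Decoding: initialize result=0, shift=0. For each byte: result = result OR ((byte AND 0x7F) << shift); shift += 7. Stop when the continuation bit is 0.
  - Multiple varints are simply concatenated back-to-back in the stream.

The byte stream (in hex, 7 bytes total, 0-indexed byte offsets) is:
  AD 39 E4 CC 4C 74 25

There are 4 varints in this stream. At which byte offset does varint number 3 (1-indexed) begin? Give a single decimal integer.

  byte[0]=0xAD cont=1 payload=0x2D=45: acc |= 45<<0 -> acc=45 shift=7
  byte[1]=0x39 cont=0 payload=0x39=57: acc |= 57<<7 -> acc=7341 shift=14 [end]
Varint 1: bytes[0:2] = AD 39 -> value 7341 (2 byte(s))
  byte[2]=0xE4 cont=1 payload=0x64=100: acc |= 100<<0 -> acc=100 shift=7
  byte[3]=0xCC cont=1 payload=0x4C=76: acc |= 76<<7 -> acc=9828 shift=14
  byte[4]=0x4C cont=0 payload=0x4C=76: acc |= 76<<14 -> acc=1255012 shift=21 [end]
Varint 2: bytes[2:5] = E4 CC 4C -> value 1255012 (3 byte(s))
  byte[5]=0x74 cont=0 payload=0x74=116: acc |= 116<<0 -> acc=116 shift=7 [end]
Varint 3: bytes[5:6] = 74 -> value 116 (1 byte(s))
  byte[6]=0x25 cont=0 payload=0x25=37: acc |= 37<<0 -> acc=37 shift=7 [end]
Varint 4: bytes[6:7] = 25 -> value 37 (1 byte(s))

Answer: 5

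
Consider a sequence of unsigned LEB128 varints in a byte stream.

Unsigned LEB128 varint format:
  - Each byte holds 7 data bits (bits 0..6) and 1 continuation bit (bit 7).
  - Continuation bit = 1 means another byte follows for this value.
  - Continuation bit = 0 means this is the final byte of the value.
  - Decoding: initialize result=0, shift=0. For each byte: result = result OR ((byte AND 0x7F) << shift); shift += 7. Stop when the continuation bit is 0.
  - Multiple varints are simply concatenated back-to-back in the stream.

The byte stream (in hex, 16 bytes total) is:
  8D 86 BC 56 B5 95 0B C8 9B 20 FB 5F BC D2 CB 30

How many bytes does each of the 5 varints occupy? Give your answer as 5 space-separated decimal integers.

Answer: 4 3 3 2 4

Derivation:
  byte[0]=0x8D cont=1 payload=0x0D=13: acc |= 13<<0 -> acc=13 shift=7
  byte[1]=0x86 cont=1 payload=0x06=6: acc |= 6<<7 -> acc=781 shift=14
  byte[2]=0xBC cont=1 payload=0x3C=60: acc |= 60<<14 -> acc=983821 shift=21
  byte[3]=0x56 cont=0 payload=0x56=86: acc |= 86<<21 -> acc=181338893 shift=28 [end]
Varint 1: bytes[0:4] = 8D 86 BC 56 -> value 181338893 (4 byte(s))
  byte[4]=0xB5 cont=1 payload=0x35=53: acc |= 53<<0 -> acc=53 shift=7
  byte[5]=0x95 cont=1 payload=0x15=21: acc |= 21<<7 -> acc=2741 shift=14
  byte[6]=0x0B cont=0 payload=0x0B=11: acc |= 11<<14 -> acc=182965 shift=21 [end]
Varint 2: bytes[4:7] = B5 95 0B -> value 182965 (3 byte(s))
  byte[7]=0xC8 cont=1 payload=0x48=72: acc |= 72<<0 -> acc=72 shift=7
  byte[8]=0x9B cont=1 payload=0x1B=27: acc |= 27<<7 -> acc=3528 shift=14
  byte[9]=0x20 cont=0 payload=0x20=32: acc |= 32<<14 -> acc=527816 shift=21 [end]
Varint 3: bytes[7:10] = C8 9B 20 -> value 527816 (3 byte(s))
  byte[10]=0xFB cont=1 payload=0x7B=123: acc |= 123<<0 -> acc=123 shift=7
  byte[11]=0x5F cont=0 payload=0x5F=95: acc |= 95<<7 -> acc=12283 shift=14 [end]
Varint 4: bytes[10:12] = FB 5F -> value 12283 (2 byte(s))
  byte[12]=0xBC cont=1 payload=0x3C=60: acc |= 60<<0 -> acc=60 shift=7
  byte[13]=0xD2 cont=1 payload=0x52=82: acc |= 82<<7 -> acc=10556 shift=14
  byte[14]=0xCB cont=1 payload=0x4B=75: acc |= 75<<14 -> acc=1239356 shift=21
  byte[15]=0x30 cont=0 payload=0x30=48: acc |= 48<<21 -> acc=101902652 shift=28 [end]
Varint 5: bytes[12:16] = BC D2 CB 30 -> value 101902652 (4 byte(s))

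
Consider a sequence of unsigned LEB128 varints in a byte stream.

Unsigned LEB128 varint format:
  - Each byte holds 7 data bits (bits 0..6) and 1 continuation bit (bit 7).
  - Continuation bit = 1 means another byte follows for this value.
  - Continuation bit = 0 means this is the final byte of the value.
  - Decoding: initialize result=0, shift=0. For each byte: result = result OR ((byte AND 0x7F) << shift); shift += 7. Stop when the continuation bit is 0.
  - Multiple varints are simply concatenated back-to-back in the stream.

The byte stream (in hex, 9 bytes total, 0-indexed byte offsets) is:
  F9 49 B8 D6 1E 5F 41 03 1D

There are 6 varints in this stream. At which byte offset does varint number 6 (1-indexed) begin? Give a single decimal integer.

  byte[0]=0xF9 cont=1 payload=0x79=121: acc |= 121<<0 -> acc=121 shift=7
  byte[1]=0x49 cont=0 payload=0x49=73: acc |= 73<<7 -> acc=9465 shift=14 [end]
Varint 1: bytes[0:2] = F9 49 -> value 9465 (2 byte(s))
  byte[2]=0xB8 cont=1 payload=0x38=56: acc |= 56<<0 -> acc=56 shift=7
  byte[3]=0xD6 cont=1 payload=0x56=86: acc |= 86<<7 -> acc=11064 shift=14
  byte[4]=0x1E cont=0 payload=0x1E=30: acc |= 30<<14 -> acc=502584 shift=21 [end]
Varint 2: bytes[2:5] = B8 D6 1E -> value 502584 (3 byte(s))
  byte[5]=0x5F cont=0 payload=0x5F=95: acc |= 95<<0 -> acc=95 shift=7 [end]
Varint 3: bytes[5:6] = 5F -> value 95 (1 byte(s))
  byte[6]=0x41 cont=0 payload=0x41=65: acc |= 65<<0 -> acc=65 shift=7 [end]
Varint 4: bytes[6:7] = 41 -> value 65 (1 byte(s))
  byte[7]=0x03 cont=0 payload=0x03=3: acc |= 3<<0 -> acc=3 shift=7 [end]
Varint 5: bytes[7:8] = 03 -> value 3 (1 byte(s))
  byte[8]=0x1D cont=0 payload=0x1D=29: acc |= 29<<0 -> acc=29 shift=7 [end]
Varint 6: bytes[8:9] = 1D -> value 29 (1 byte(s))

Answer: 8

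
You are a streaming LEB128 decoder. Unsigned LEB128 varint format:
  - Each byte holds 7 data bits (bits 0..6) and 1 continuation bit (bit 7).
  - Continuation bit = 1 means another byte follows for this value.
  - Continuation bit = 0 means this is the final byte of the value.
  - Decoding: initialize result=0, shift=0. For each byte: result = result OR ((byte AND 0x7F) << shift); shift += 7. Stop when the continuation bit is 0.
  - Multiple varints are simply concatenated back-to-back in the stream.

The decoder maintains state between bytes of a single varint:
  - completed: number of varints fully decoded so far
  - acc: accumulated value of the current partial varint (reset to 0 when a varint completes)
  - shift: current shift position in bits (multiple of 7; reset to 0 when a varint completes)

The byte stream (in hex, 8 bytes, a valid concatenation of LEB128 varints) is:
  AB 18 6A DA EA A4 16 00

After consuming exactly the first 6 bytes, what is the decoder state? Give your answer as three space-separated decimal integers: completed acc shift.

Answer: 2 603482 21

Derivation:
byte[0]=0xAB cont=1 payload=0x2B: acc |= 43<<0 -> completed=0 acc=43 shift=7
byte[1]=0x18 cont=0 payload=0x18: varint #1 complete (value=3115); reset -> completed=1 acc=0 shift=0
byte[2]=0x6A cont=0 payload=0x6A: varint #2 complete (value=106); reset -> completed=2 acc=0 shift=0
byte[3]=0xDA cont=1 payload=0x5A: acc |= 90<<0 -> completed=2 acc=90 shift=7
byte[4]=0xEA cont=1 payload=0x6A: acc |= 106<<7 -> completed=2 acc=13658 shift=14
byte[5]=0xA4 cont=1 payload=0x24: acc |= 36<<14 -> completed=2 acc=603482 shift=21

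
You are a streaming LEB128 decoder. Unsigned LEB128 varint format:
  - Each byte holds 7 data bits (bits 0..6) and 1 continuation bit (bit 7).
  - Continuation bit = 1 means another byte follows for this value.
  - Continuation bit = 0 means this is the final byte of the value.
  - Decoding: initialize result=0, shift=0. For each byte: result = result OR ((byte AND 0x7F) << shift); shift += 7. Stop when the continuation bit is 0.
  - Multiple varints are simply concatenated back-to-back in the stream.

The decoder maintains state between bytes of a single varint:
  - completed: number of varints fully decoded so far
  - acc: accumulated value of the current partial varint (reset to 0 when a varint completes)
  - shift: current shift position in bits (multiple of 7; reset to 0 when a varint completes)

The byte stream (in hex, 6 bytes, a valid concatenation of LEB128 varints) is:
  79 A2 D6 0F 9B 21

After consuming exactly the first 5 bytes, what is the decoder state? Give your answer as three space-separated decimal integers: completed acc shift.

byte[0]=0x79 cont=0 payload=0x79: varint #1 complete (value=121); reset -> completed=1 acc=0 shift=0
byte[1]=0xA2 cont=1 payload=0x22: acc |= 34<<0 -> completed=1 acc=34 shift=7
byte[2]=0xD6 cont=1 payload=0x56: acc |= 86<<7 -> completed=1 acc=11042 shift=14
byte[3]=0x0F cont=0 payload=0x0F: varint #2 complete (value=256802); reset -> completed=2 acc=0 shift=0
byte[4]=0x9B cont=1 payload=0x1B: acc |= 27<<0 -> completed=2 acc=27 shift=7

Answer: 2 27 7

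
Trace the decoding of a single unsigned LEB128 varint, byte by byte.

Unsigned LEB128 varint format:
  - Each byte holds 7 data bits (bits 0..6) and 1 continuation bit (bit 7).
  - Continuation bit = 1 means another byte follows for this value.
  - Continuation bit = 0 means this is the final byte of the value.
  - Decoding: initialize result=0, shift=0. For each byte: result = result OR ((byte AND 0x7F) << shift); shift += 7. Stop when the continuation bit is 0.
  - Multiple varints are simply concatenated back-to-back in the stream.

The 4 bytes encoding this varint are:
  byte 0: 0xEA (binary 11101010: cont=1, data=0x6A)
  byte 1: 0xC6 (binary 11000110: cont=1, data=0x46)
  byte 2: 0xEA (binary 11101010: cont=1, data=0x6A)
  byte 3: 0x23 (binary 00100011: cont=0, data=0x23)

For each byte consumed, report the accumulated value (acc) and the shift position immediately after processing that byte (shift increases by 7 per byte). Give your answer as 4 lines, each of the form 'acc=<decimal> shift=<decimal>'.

Answer: acc=106 shift=7
acc=9066 shift=14
acc=1745770 shift=21
acc=75146090 shift=28

Derivation:
byte 0=0xEA: payload=0x6A=106, contrib = 106<<0 = 106; acc -> 106, shift -> 7
byte 1=0xC6: payload=0x46=70, contrib = 70<<7 = 8960; acc -> 9066, shift -> 14
byte 2=0xEA: payload=0x6A=106, contrib = 106<<14 = 1736704; acc -> 1745770, shift -> 21
byte 3=0x23: payload=0x23=35, contrib = 35<<21 = 73400320; acc -> 75146090, shift -> 28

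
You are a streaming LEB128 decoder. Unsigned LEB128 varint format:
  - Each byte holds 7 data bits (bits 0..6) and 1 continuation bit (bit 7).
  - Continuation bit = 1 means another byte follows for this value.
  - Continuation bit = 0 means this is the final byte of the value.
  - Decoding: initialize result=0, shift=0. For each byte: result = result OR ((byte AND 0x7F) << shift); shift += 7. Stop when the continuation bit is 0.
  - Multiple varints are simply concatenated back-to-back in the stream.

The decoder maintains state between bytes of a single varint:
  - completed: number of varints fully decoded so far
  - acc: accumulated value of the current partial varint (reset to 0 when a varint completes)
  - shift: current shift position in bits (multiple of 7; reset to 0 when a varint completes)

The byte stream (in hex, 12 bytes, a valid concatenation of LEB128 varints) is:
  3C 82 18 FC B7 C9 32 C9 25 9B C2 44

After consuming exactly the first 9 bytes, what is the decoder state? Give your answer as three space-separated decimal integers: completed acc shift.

byte[0]=0x3C cont=0 payload=0x3C: varint #1 complete (value=60); reset -> completed=1 acc=0 shift=0
byte[1]=0x82 cont=1 payload=0x02: acc |= 2<<0 -> completed=1 acc=2 shift=7
byte[2]=0x18 cont=0 payload=0x18: varint #2 complete (value=3074); reset -> completed=2 acc=0 shift=0
byte[3]=0xFC cont=1 payload=0x7C: acc |= 124<<0 -> completed=2 acc=124 shift=7
byte[4]=0xB7 cont=1 payload=0x37: acc |= 55<<7 -> completed=2 acc=7164 shift=14
byte[5]=0xC9 cont=1 payload=0x49: acc |= 73<<14 -> completed=2 acc=1203196 shift=21
byte[6]=0x32 cont=0 payload=0x32: varint #3 complete (value=106060796); reset -> completed=3 acc=0 shift=0
byte[7]=0xC9 cont=1 payload=0x49: acc |= 73<<0 -> completed=3 acc=73 shift=7
byte[8]=0x25 cont=0 payload=0x25: varint #4 complete (value=4809); reset -> completed=4 acc=0 shift=0

Answer: 4 0 0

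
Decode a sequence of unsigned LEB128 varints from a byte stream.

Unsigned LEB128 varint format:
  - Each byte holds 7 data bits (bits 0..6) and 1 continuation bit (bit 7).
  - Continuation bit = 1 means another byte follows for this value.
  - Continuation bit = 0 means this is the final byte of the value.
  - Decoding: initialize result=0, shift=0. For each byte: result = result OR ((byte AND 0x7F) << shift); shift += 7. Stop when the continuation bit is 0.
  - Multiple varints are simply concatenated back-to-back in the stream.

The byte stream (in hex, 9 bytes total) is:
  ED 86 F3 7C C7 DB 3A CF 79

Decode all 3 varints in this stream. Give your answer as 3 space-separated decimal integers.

Answer: 261931885 961991 15567

Derivation:
  byte[0]=0xED cont=1 payload=0x6D=109: acc |= 109<<0 -> acc=109 shift=7
  byte[1]=0x86 cont=1 payload=0x06=6: acc |= 6<<7 -> acc=877 shift=14
  byte[2]=0xF3 cont=1 payload=0x73=115: acc |= 115<<14 -> acc=1885037 shift=21
  byte[3]=0x7C cont=0 payload=0x7C=124: acc |= 124<<21 -> acc=261931885 shift=28 [end]
Varint 1: bytes[0:4] = ED 86 F3 7C -> value 261931885 (4 byte(s))
  byte[4]=0xC7 cont=1 payload=0x47=71: acc |= 71<<0 -> acc=71 shift=7
  byte[5]=0xDB cont=1 payload=0x5B=91: acc |= 91<<7 -> acc=11719 shift=14
  byte[6]=0x3A cont=0 payload=0x3A=58: acc |= 58<<14 -> acc=961991 shift=21 [end]
Varint 2: bytes[4:7] = C7 DB 3A -> value 961991 (3 byte(s))
  byte[7]=0xCF cont=1 payload=0x4F=79: acc |= 79<<0 -> acc=79 shift=7
  byte[8]=0x79 cont=0 payload=0x79=121: acc |= 121<<7 -> acc=15567 shift=14 [end]
Varint 3: bytes[7:9] = CF 79 -> value 15567 (2 byte(s))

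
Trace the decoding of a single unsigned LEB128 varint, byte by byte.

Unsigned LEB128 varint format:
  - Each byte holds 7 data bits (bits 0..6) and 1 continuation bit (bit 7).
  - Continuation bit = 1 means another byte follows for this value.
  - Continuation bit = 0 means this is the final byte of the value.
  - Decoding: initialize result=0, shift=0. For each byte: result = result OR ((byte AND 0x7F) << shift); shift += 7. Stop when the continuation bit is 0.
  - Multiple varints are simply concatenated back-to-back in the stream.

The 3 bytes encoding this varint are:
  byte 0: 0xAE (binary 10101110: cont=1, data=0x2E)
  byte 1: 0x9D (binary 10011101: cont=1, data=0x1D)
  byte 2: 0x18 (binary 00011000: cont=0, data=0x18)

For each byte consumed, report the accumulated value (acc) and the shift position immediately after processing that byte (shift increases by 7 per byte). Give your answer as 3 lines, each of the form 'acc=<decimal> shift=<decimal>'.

byte 0=0xAE: payload=0x2E=46, contrib = 46<<0 = 46; acc -> 46, shift -> 7
byte 1=0x9D: payload=0x1D=29, contrib = 29<<7 = 3712; acc -> 3758, shift -> 14
byte 2=0x18: payload=0x18=24, contrib = 24<<14 = 393216; acc -> 396974, shift -> 21

Answer: acc=46 shift=7
acc=3758 shift=14
acc=396974 shift=21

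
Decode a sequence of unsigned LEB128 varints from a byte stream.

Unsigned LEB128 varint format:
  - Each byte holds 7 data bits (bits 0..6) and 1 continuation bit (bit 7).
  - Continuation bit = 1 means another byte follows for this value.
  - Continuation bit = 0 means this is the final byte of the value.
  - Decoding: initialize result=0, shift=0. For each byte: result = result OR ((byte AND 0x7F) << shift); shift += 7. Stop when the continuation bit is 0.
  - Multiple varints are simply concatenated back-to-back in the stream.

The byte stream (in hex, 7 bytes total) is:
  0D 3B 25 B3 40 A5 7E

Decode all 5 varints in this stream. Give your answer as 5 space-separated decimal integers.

  byte[0]=0x0D cont=0 payload=0x0D=13: acc |= 13<<0 -> acc=13 shift=7 [end]
Varint 1: bytes[0:1] = 0D -> value 13 (1 byte(s))
  byte[1]=0x3B cont=0 payload=0x3B=59: acc |= 59<<0 -> acc=59 shift=7 [end]
Varint 2: bytes[1:2] = 3B -> value 59 (1 byte(s))
  byte[2]=0x25 cont=0 payload=0x25=37: acc |= 37<<0 -> acc=37 shift=7 [end]
Varint 3: bytes[2:3] = 25 -> value 37 (1 byte(s))
  byte[3]=0xB3 cont=1 payload=0x33=51: acc |= 51<<0 -> acc=51 shift=7
  byte[4]=0x40 cont=0 payload=0x40=64: acc |= 64<<7 -> acc=8243 shift=14 [end]
Varint 4: bytes[3:5] = B3 40 -> value 8243 (2 byte(s))
  byte[5]=0xA5 cont=1 payload=0x25=37: acc |= 37<<0 -> acc=37 shift=7
  byte[6]=0x7E cont=0 payload=0x7E=126: acc |= 126<<7 -> acc=16165 shift=14 [end]
Varint 5: bytes[5:7] = A5 7E -> value 16165 (2 byte(s))

Answer: 13 59 37 8243 16165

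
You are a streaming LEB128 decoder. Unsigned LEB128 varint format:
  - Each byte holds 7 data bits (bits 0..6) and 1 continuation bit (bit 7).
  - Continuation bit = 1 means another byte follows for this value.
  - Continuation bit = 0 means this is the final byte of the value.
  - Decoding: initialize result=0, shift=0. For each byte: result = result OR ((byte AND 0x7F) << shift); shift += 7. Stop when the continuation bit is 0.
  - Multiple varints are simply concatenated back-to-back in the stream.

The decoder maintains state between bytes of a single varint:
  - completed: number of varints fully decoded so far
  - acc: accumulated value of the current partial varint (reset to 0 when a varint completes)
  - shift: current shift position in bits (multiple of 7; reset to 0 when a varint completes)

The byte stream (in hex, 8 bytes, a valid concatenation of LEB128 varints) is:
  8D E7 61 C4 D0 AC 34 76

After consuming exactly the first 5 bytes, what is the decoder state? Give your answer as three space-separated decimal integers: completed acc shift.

byte[0]=0x8D cont=1 payload=0x0D: acc |= 13<<0 -> completed=0 acc=13 shift=7
byte[1]=0xE7 cont=1 payload=0x67: acc |= 103<<7 -> completed=0 acc=13197 shift=14
byte[2]=0x61 cont=0 payload=0x61: varint #1 complete (value=1602445); reset -> completed=1 acc=0 shift=0
byte[3]=0xC4 cont=1 payload=0x44: acc |= 68<<0 -> completed=1 acc=68 shift=7
byte[4]=0xD0 cont=1 payload=0x50: acc |= 80<<7 -> completed=1 acc=10308 shift=14

Answer: 1 10308 14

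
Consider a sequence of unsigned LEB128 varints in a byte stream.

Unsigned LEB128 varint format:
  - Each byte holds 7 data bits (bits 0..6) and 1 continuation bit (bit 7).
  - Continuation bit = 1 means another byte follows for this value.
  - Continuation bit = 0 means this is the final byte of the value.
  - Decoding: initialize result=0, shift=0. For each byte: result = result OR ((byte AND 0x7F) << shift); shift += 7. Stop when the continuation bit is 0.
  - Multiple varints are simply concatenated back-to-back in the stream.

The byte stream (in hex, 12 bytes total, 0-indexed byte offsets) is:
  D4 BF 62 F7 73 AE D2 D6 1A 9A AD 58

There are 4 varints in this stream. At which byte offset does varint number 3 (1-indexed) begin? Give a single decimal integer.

  byte[0]=0xD4 cont=1 payload=0x54=84: acc |= 84<<0 -> acc=84 shift=7
  byte[1]=0xBF cont=1 payload=0x3F=63: acc |= 63<<7 -> acc=8148 shift=14
  byte[2]=0x62 cont=0 payload=0x62=98: acc |= 98<<14 -> acc=1613780 shift=21 [end]
Varint 1: bytes[0:3] = D4 BF 62 -> value 1613780 (3 byte(s))
  byte[3]=0xF7 cont=1 payload=0x77=119: acc |= 119<<0 -> acc=119 shift=7
  byte[4]=0x73 cont=0 payload=0x73=115: acc |= 115<<7 -> acc=14839 shift=14 [end]
Varint 2: bytes[3:5] = F7 73 -> value 14839 (2 byte(s))
  byte[5]=0xAE cont=1 payload=0x2E=46: acc |= 46<<0 -> acc=46 shift=7
  byte[6]=0xD2 cont=1 payload=0x52=82: acc |= 82<<7 -> acc=10542 shift=14
  byte[7]=0xD6 cont=1 payload=0x56=86: acc |= 86<<14 -> acc=1419566 shift=21
  byte[8]=0x1A cont=0 payload=0x1A=26: acc |= 26<<21 -> acc=55945518 shift=28 [end]
Varint 3: bytes[5:9] = AE D2 D6 1A -> value 55945518 (4 byte(s))
  byte[9]=0x9A cont=1 payload=0x1A=26: acc |= 26<<0 -> acc=26 shift=7
  byte[10]=0xAD cont=1 payload=0x2D=45: acc |= 45<<7 -> acc=5786 shift=14
  byte[11]=0x58 cont=0 payload=0x58=88: acc |= 88<<14 -> acc=1447578 shift=21 [end]
Varint 4: bytes[9:12] = 9A AD 58 -> value 1447578 (3 byte(s))

Answer: 5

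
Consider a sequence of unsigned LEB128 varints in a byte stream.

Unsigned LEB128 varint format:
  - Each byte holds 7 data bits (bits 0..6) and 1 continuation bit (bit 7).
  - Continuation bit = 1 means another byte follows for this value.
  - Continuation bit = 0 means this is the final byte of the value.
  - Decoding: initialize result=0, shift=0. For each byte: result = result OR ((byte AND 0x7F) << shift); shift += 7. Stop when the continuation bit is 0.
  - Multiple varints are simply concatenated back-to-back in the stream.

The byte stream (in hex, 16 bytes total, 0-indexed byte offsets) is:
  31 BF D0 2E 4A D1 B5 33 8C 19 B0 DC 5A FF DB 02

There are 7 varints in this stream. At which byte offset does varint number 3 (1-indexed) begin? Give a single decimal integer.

  byte[0]=0x31 cont=0 payload=0x31=49: acc |= 49<<0 -> acc=49 shift=7 [end]
Varint 1: bytes[0:1] = 31 -> value 49 (1 byte(s))
  byte[1]=0xBF cont=1 payload=0x3F=63: acc |= 63<<0 -> acc=63 shift=7
  byte[2]=0xD0 cont=1 payload=0x50=80: acc |= 80<<7 -> acc=10303 shift=14
  byte[3]=0x2E cont=0 payload=0x2E=46: acc |= 46<<14 -> acc=763967 shift=21 [end]
Varint 2: bytes[1:4] = BF D0 2E -> value 763967 (3 byte(s))
  byte[4]=0x4A cont=0 payload=0x4A=74: acc |= 74<<0 -> acc=74 shift=7 [end]
Varint 3: bytes[4:5] = 4A -> value 74 (1 byte(s))
  byte[5]=0xD1 cont=1 payload=0x51=81: acc |= 81<<0 -> acc=81 shift=7
  byte[6]=0xB5 cont=1 payload=0x35=53: acc |= 53<<7 -> acc=6865 shift=14
  byte[7]=0x33 cont=0 payload=0x33=51: acc |= 51<<14 -> acc=842449 shift=21 [end]
Varint 4: bytes[5:8] = D1 B5 33 -> value 842449 (3 byte(s))
  byte[8]=0x8C cont=1 payload=0x0C=12: acc |= 12<<0 -> acc=12 shift=7
  byte[9]=0x19 cont=0 payload=0x19=25: acc |= 25<<7 -> acc=3212 shift=14 [end]
Varint 5: bytes[8:10] = 8C 19 -> value 3212 (2 byte(s))
  byte[10]=0xB0 cont=1 payload=0x30=48: acc |= 48<<0 -> acc=48 shift=7
  byte[11]=0xDC cont=1 payload=0x5C=92: acc |= 92<<7 -> acc=11824 shift=14
  byte[12]=0x5A cont=0 payload=0x5A=90: acc |= 90<<14 -> acc=1486384 shift=21 [end]
Varint 6: bytes[10:13] = B0 DC 5A -> value 1486384 (3 byte(s))
  byte[13]=0xFF cont=1 payload=0x7F=127: acc |= 127<<0 -> acc=127 shift=7
  byte[14]=0xDB cont=1 payload=0x5B=91: acc |= 91<<7 -> acc=11775 shift=14
  byte[15]=0x02 cont=0 payload=0x02=2: acc |= 2<<14 -> acc=44543 shift=21 [end]
Varint 7: bytes[13:16] = FF DB 02 -> value 44543 (3 byte(s))

Answer: 4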